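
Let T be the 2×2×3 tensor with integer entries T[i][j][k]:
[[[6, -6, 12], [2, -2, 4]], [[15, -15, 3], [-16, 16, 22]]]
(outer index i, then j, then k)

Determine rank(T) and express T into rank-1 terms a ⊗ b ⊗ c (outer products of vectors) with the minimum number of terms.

rank(T) = 2

Lower bound: the mode-1 unfolding of T (rows indexed by i, columns by (j,k) = (0,0), (0,1), (0,2), (1,0), (1,1), (1,2)) is [[6, -6, 12, 2, -2, 4], [15, -15, 3, -16, 16, 22]].
There the 2×2 minor on rows i ∈ {0, 1}, columns (j,k) ∈ {(0,0), (0,2)} is det [[6, 12], [15, 3]] = -162 ≠ 0, so this unfolding has rank ≥ 2; CP rank is at least every unfolding rank, so rank(T) ≥ 2. (This is only a lower bound: in general the CP rank may exceed every unfolding rank, so we still need to exhibit 2 rank-1 terms summing to T.)
Upper bound — finding two terms. Write S_k = T[:,:,k] for the frontal slices: S₀ = [[6, 2], [15, -16]], S₁ = [[-6, -2], [-15, 16]], S₂ = [[12, 4], [3, 22]].
If T = a₁ ⊗ b₁ ⊗ c₁ + a₂ ⊗ b₂ ⊗ c₂ then each S_k = c₁[k]·a₁b₁ᵀ + c₂[k]·a₂b₂ᵀ. S₀ and S₂ are linearly independent, so a₁b₁ᵀ and a₂b₂ᵀ must span the same plane of matrices: they are the rank-1 matrices of the form x·S₀ + y·S₂.
det(x·S₀ + y·S₂) is −126·x² − 126·xy + 252·y² = (-126)·(x + 2·y)(x − y), vanishing at (x:y) = (2:-1) and (1:1).
M₁ = 2·S₀ − S₂ = [[0, 0], [27, -54]] = 27·[0, 1][1, -2]ᵀ and M₂ = S₀ + S₂ = [[18, 6], [18, 6]] = 6·[1, 1][3, 1]ᵀ, so take a₁ = [0, 1], b₁ = [1, -2], a₂ = [1, 1], b₂ = [3, 1].
Each slice is an integer combination of E₁ = a₁b₁ᵀ and E₂ = a₂b₂ᵀ: S₀ = 9·E₁ + 2·E₂, S₁ = −9·E₁ − 2·E₂, S₂ = −9·E₁ + 4·E₂; reading off coefficients, c₁ = [9, -9, -9] and c₂ = [2, -2, 4].
Hence T = [0, 1] ⊗ [1, -2] ⊗ [9, -9, -9] + [1, 1] ⊗ [3, 1] ⊗ [2, -2, 4], so rank(T) ≤ 2.
These bounds meet, so rank(T) = 2.
Check entry T[0,0,2] = 12: (0)·(1)·(-9) + (1)·(3)·(4) = 12.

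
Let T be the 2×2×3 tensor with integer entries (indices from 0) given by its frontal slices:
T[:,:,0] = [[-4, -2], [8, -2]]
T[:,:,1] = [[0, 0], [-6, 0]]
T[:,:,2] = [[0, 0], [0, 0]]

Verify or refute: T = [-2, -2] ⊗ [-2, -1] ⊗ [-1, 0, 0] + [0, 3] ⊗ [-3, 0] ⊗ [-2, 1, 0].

Reconstruct entry (1,0,0) from the claimed factors: Σₗ aₗ[1]bₗ[0]cₗ[0] = (-2)·(-2)·(-1) + (3)·(-3)·(-2) = 14, but T[1,0,0] = 8. The claim is false.

No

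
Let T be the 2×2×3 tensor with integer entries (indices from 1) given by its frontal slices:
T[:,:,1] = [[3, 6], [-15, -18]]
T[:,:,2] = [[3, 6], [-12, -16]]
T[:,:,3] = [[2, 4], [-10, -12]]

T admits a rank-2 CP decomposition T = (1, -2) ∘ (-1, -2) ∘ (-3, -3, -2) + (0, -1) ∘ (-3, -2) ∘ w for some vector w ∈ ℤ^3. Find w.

Subtract the known terms from T to get the rank-1 residual R = (0, -1) ∘ (-3, -2) ∘ w, so R[i,j,k] = a[i]·b[j]·w[k]. Pick indices with nonzero a[2]·b[1] = (-1)·(-3) = 3. Only the fibre through (2,1,·) is needed: R[2,1,:] = T[2,1,:] − Σₗ aₗ[2]bₗ[1]cₗ = [-15, -12, -10] − (-2)·(-1)·(-3, -3, -2) = [-9, -6, -6]. Then w[k] = R[2,1,k] / 3 for each k, giving w = [-9, -6, -6] / 3 = (-3, -2, -2).

w = (-3, -2, -2)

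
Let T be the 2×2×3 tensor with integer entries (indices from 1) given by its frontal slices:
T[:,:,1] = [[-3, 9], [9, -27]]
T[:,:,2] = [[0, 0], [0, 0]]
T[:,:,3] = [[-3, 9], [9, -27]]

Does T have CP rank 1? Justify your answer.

Yes

If T = a ⊗ b ⊗ c then every fibre of T is a multiple of the corresponding factor, so read the factors off the fibres through the nonzero entry T[1,1,1] = -3.
The mode-1 fibre T[:,1,1] = [-3, 9] gives a = [1, -3] (primitive direction); the mode-2 fibre T[1,:,1] = [-3, 9] gives b = [1, -3]; then c[k] = T[1,1,k] / (a[1]·b[1]) = [-3, 0, -3] / 1 = [-3, 0, -3].
Expanding [1, -3] ⊗ [1, -3] ⊗ [-3, 0, -3] reproduces all 12 entries of T, so T = [1, -3] ⊗ [1, -3] ⊗ [-3, 0, -3] and rank(T) ≤ 1.
Equivalently every frontal slice T[:,:,k] is c[k] times the rank-1 matrix [1, -3] ⊗ [1, -3]. So T has rank 1 (it is nonzero).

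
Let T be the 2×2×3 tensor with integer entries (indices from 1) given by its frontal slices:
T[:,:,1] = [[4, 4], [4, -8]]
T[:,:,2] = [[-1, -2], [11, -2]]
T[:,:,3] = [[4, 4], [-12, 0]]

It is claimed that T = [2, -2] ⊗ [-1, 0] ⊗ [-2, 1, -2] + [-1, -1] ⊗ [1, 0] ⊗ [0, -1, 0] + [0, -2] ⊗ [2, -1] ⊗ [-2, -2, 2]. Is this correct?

Reconstruct entry (1,2,1) from the claimed factors: Σₗ aₗ[1]bₗ[2]cₗ[1] = (2)·(0)·(-2) + (-1)·(0)·(0) + (0)·(-1)·(-2) = 0, but T[1,2,1] = 4. The claim is false.

No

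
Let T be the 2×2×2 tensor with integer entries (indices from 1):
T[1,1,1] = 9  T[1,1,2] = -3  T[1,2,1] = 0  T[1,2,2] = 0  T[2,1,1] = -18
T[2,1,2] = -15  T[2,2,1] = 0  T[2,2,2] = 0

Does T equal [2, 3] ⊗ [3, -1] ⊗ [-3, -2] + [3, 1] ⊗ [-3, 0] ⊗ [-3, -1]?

Reconstruct entry (1,2,1) from the claimed factors: Σₗ aₗ[1]bₗ[2]cₗ[1] = (2)·(-1)·(-3) + (3)·(0)·(-3) = 6, but T[1,2,1] = 0. The claim is false.

No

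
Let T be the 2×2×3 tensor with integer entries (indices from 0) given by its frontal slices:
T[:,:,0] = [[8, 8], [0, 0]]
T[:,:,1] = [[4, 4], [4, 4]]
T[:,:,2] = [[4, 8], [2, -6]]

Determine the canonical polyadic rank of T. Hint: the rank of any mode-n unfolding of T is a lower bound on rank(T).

Lower bound: the mode-3 unfolding of T (rows indexed by k, columns by (i,j) = (0,0), (0,1), (1,0), (1,1)) is [[8, 8, 0, 0], [4, 4, 4, 4], [4, 8, 2, -6]].
There the 3×3 minor on rows k ∈ {0, 1, 2}, columns (i,j) ∈ {(0,0), (0,1), (1,0)} is det [[8, 8, 0], [4, 4, 4], [4, 8, 2]] = -128 ≠ 0, so this unfolding has rank ≥ 3; CP rank is at least every unfolding rank, so rank(T) ≥ 3. (This is only a lower bound: in general the CP rank may exceed every unfolding rank, so we still need to exhibit 3 rank-1 terms summing to T.)
Upper bound: T is a sum of 3 rank-1 terms, T = [1, -2] ⊗ [1, -1] ⊗ [0, 0, -2] + [1, 0] ⊗ [1, 1] ⊗ [8, 0, 8] + [1, 1] ⊗ [1, 1] ⊗ [0, 4, -2] (written with every a and b primitive with positive leading entry and the scale carried by c; CP decompositions are not unique, and this one is verified by expanding entrywise), so rank(T) ≤ 3.
These bounds meet, so rank(T) = 3.
Check entry T[1,1,2] = -6: (-2)·(-1)·(-2) + (0)·(1)·(8) + (1)·(1)·(-2) = -6.

3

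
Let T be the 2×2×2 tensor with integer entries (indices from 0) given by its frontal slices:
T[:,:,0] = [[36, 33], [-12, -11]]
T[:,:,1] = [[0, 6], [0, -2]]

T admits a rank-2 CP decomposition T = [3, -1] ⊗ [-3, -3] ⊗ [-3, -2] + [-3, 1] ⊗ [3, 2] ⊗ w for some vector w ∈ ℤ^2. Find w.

w = [-1, 2]

Subtract the known terms from T to get the rank-1 residual R = [-3, 1] ⊗ [3, 2] ⊗ w, so R[i,j,k] = a[i]·b[j]·w[k]. Pick indices with nonzero a[0]·b[0] = (-3)·(3) = -9. Only the fibre through (0,0,·) is needed: R[0,0,:] = T[0,0,:] − Σₗ aₗ[0]bₗ[0]cₗ = [36, 0] − (3)·(-3)·[-3, -2] = [9, -18]. Then w[k] = R[0,0,k] / -9 for each k, giving w = [9, -18] / -9 = [-1, 2].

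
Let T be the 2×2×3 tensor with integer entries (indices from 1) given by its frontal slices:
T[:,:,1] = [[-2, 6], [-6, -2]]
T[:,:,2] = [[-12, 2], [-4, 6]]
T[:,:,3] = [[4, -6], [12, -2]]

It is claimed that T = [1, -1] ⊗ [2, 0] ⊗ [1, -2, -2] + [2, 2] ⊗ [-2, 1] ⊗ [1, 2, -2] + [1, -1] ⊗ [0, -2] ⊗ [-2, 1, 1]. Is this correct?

Reconstruct entrywise from the claimed factors. For example, T[1,2,1] = 6 and Σₗ aₗ[1]bₗ[2]cₗ[1] = (1)·(0)·(1) + (2)·(1)·(1) + (1)·(-2)·(-2) = 6; checking all 12 entries, every one matches. The claim holds.

Yes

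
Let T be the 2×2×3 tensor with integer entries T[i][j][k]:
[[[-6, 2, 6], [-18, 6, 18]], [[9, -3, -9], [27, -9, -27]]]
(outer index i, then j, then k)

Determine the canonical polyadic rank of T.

Lower bound: T ≠ 0 (e.g. T[0,0,0] = -6), so rank(T) ≥ 1.
Upper bound: if T = a ⊗ b ⊗ c then every fibre of T is a multiple of the corresponding factor, so read the factors off the fibres through the nonzero entry T[0,0,0] = -6.
The mode-1 fibre T[:,0,0] = [-6, 9] gives a = (2, -3) (primitive direction); the mode-2 fibre T[0,:,0] = [-6, -18] gives b = (1, 3); then c[k] = T[0,0,k] / (a[0]·b[0]) = [-6, 2, 6] / 2 = (-3, 1, 3).
Expanding (2, -3) ⊗ (1, 3) ⊗ (-3, 1, 3) reproduces all 12 entries of T, so T = (2, -3) ⊗ (1, 3) ⊗ (-3, 1, 3) and rank(T) ≤ 1.
These bounds meet, so rank(T) = 1.
Check entry T[0,1,0] = -18: (2)·(3)·(-3) = -18.

1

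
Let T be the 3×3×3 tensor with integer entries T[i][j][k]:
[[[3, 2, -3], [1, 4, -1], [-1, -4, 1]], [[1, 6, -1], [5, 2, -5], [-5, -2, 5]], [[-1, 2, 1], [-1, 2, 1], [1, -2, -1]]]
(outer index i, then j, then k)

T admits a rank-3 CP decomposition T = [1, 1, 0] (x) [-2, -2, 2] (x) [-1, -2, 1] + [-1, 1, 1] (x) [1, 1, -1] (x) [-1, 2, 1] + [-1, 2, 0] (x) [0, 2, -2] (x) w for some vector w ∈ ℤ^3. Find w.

Subtract the known terms from T to get the rank-1 residual R = [-1, 2, 0] (x) [0, 2, -2] (x) w, so R[i,j,k] = a[i]·b[j]·w[k]. Pick indices with nonzero a[0]·b[1] = (-1)·(2) = -2. Only the fibre through (0,1,·) is needed: R[0,1,:] = T[0,1,:] − Σₗ aₗ[0]bₗ[1]cₗ = [1, 4, -1] − (1)·(-2)·[-1, -2, 1] − (-1)·(1)·[-1, 2, 1] = [-2, 2, 2]. Then w[k] = R[0,1,k] / -2 for each k, giving w = [-2, 2, 2] / -2 = [1, -1, -1].

w = [1, -1, -1]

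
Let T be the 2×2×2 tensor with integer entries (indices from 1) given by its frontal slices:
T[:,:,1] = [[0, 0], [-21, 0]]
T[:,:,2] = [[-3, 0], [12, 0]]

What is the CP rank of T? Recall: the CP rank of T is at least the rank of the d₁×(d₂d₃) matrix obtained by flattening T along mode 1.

2

Lower bound: the mode-1 unfolding of T (rows indexed by i, columns by (j,k) = (1,1), (1,2), (2,1), (2,2)) is [[0, -3, 0, 0], [-21, 12, 0, 0]].
There the 2×2 minor on rows i ∈ {1, 2}, columns (j,k) ∈ {(1,1), (1,2)} is det [[0, -3], [-21, 12]] = -63 ≠ 0, so this unfolding has rank ≥ 2; CP rank is at least every unfolding rank, so rank(T) ≥ 2. (This is only a lower bound: in general the CP rank may exceed every unfolding rank, so we still need to exhibit 2 rank-1 terms summing to T.)
Upper bound — finding two terms. Every mode-2 slice of T is a multiple of one matrix: T[:,j,:] = b[j]·M with b = [1, 0] and M = [[0, -3], [-21, 12]] (rows indexed by i, columns by k). So it suffices to write M as a sum of two rank-1 matrices.
Splitting M by its rows (i = 1, 2), M = [1, 0][0, -3]ᵀ + [0, 1][-21, 12]ᵀ.
Hence T = [1, 0] ⊗ [1, 0] ⊗ [0, -3] + [0, 1] ⊗ [1, 0] ⊗ [-21, 12], so rank(T) ≤ 2.
These bounds meet, so rank(T) = 2.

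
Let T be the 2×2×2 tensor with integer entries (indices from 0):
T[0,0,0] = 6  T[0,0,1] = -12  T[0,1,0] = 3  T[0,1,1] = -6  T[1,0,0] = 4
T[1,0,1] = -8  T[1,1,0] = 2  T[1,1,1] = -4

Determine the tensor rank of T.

Lower bound: T ≠ 0 (e.g. T[0,0,0] = 6), so rank(T) ≥ 1.
Upper bound: if T = a (x) b (x) c then every fibre of T is a multiple of the corresponding factor, so read the factors off the fibres through the nonzero entry T[0,0,0] = 6.
The mode-1 fibre T[:,0,0] = [6, 4] gives a = (3, 2) (primitive direction); the mode-2 fibre T[0,:,0] = [6, 3] gives b = (2, 1); then c[k] = T[0,0,k] / (a[0]·b[0]) = [6, -12] / 6 = (1, -2).
Expanding (3, 2) (x) (2, 1) (x) (1, -2) reproduces all 8 entries of T, so T = (3, 2) (x) (2, 1) (x) (1, -2) and rank(T) ≤ 1.
These bounds meet, so rank(T) = 1.

1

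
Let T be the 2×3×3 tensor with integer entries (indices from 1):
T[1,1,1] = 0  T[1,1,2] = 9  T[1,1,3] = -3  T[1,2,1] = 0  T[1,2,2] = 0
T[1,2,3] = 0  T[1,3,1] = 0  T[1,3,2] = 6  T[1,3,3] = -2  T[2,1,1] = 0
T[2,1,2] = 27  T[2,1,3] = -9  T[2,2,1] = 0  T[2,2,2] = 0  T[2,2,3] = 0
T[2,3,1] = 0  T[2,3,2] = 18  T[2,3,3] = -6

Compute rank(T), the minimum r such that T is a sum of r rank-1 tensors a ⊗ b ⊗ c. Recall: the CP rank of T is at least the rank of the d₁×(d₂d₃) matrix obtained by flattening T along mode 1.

1

Lower bound: T ≠ 0 (e.g. T[1,1,2] = 9), so rank(T) ≥ 1.
Upper bound: the mode-1 fibre T[:,1,2] = [9, 27] gives a = [1, 3] (primitive direction); the mode-2 fibre T[1,:,2] = [9, 0, 6] gives b = [3, 0, 2]; then c[k] = T[1,1,k] / (a[1]·b[1]) = [0, 9, -3] / 3 = [0, 3, -1].
Expanding [1, 3] ⊗ [3, 0, 2] ⊗ [0, 3, -1] reproduces all 18 entries of T, so T = [1, 3] ⊗ [3, 0, 2] ⊗ [0, 3, -1] and rank(T) ≤ 1.
These bounds meet, so rank(T) = 1.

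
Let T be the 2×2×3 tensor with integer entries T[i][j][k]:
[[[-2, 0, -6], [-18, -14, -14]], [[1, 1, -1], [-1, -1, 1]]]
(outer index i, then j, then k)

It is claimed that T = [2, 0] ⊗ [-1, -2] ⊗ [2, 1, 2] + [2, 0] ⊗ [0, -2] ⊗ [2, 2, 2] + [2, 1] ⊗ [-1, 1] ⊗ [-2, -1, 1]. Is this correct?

No

Reconstruct entry (0,0,0) from the claimed factors: Σₗ aₗ[0]bₗ[0]cₗ[0] = (2)·(-1)·(2) + (2)·(0)·(2) + (2)·(-1)·(-2) = 0, but T[0,0,0] = -2. The claim is false.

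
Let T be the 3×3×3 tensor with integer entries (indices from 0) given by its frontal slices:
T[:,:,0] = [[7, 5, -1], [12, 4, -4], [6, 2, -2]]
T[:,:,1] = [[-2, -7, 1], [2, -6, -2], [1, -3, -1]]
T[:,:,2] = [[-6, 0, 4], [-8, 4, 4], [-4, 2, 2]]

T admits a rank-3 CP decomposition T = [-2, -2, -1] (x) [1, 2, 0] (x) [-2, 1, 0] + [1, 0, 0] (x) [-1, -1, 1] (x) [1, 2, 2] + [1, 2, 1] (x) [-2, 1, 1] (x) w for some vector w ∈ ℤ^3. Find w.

Subtract the known terms from T to get the rank-1 residual R = [1, 2, 1] (x) [-2, 1, 1] (x) w, so R[i,j,k] = a[i]·b[j]·w[k]. Pick indices with nonzero a[0]·b[0] = (1)·(-2) = -2. Only the fibre through (0,0,·) is needed: R[0,0,:] = T[0,0,:] − Σₗ aₗ[0]bₗ[0]cₗ = [7, -2, -6] − (-2)·(1)·[-2, 1, 0] − (1)·(-1)·[1, 2, 2] = [4, 2, -4]. Then w[k] = R[0,0,k] / -2 for each k, giving w = [4, 2, -4] / -2 = [-2, -1, 2].

w = [-2, -1, 2]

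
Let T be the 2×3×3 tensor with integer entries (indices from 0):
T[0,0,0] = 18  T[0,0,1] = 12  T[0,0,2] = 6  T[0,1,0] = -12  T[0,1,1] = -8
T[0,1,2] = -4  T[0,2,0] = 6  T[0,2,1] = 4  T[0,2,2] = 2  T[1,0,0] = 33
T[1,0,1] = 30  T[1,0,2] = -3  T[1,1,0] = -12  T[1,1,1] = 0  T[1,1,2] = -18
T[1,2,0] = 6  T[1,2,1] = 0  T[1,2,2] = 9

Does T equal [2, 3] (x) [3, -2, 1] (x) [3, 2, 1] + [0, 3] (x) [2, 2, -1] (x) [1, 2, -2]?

Reconstruct entrywise from the claimed factors. For example, T[0,0,1] = 12 and Σₗ aₗ[0]bₗ[0]cₗ[1] = (2)·(3)·(2) + (0)·(2)·(2) = 12; checking all 18 entries, every one matches. The claim holds.

Yes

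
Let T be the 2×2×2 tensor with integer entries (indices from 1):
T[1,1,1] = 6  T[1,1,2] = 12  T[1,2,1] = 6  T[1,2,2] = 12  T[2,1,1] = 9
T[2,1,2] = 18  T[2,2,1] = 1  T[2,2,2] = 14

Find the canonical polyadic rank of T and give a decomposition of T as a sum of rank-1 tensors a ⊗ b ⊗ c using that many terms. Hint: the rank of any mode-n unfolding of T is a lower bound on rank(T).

rank(T) = 2

Lower bound: the mode-1 unfolding of T (rows indexed by i, columns by (j,k) = (1,1), (1,2), (2,1), (2,2)) is [[6, 12, 6, 12], [9, 18, 1, 14]].
There the 2×2 minor on rows i ∈ {1, 2}, columns (j,k) ∈ {(1,1), (2,1)} is det [[6, 6], [9, 1]] = -48 ≠ 0, so this unfolding has rank ≥ 2; CP rank is at least every unfolding rank, so rank(T) ≥ 2. (Flattening ranks never certify an upper bound on CP rank; for that we must actually write T with 2 rank-1 terms.)
Upper bound — finding two terms. Write S_k = T[:,:,k] for the frontal slices: S₁ = [[6, 6], [9, 1]], S₂ = [[12, 12], [18, 14]].
If T = a₁ ⊗ b₁ ⊗ c₁ + a₂ ⊗ b₂ ⊗ c₂ then each S_k = c₁[k]·a₁b₁ᵀ + c₂[k]·a₂b₂ᵀ. S₁ and S₂ are linearly independent, so a₁b₁ᵀ and a₂b₂ᵀ must span the same plane of matrices: they are the rank-1 matrices of the form x·S₁ + y·S₂.
det(x·S₁ + y·S₂) is −48·x² − 120·xy − 48·y² = (-24)·(x + 2·y)(2·x + y), vanishing at (x:y) = (2:-1) and (1:-2).
M₁ = 2·S₁ − S₂ = [[0, 0], [0, -12]] = (-12)·[0, 1][0, 1]ᵀ and M₂ = S₁ − 2·S₂ = [[-18, -18], [-27, -27]] = (-9)·[2, 3][1, 1]ᵀ, so take a₁ = [0, 1], b₁ = [0, 1], a₂ = [2, 3], b₂ = [1, 1].
Each slice is an integer combination of E₁ = a₁b₁ᵀ and E₂ = a₂b₂ᵀ: S₁ = −8·E₁ + 3·E₂, S₂ = −4·E₁ + 6·E₂; reading off coefficients, c₁ = [-8, -4] and c₂ = [3, 6].
Hence T = [0, 1] ⊗ [0, 1] ⊗ [-8, -4] + [2, 3] ⊗ [1, 1] ⊗ [3, 6], so rank(T) ≤ 2.
These bounds meet, so rank(T) = 2.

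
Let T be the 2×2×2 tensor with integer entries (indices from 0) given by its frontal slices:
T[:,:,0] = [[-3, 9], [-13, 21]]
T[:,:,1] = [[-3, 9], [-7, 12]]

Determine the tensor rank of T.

Lower bound: the mode-2 unfolding of T (rows indexed by j, columns by (i,k) = (0,0), (0,1), (1,0), (1,1)) is [[-3, -3, -13, -7], [9, 9, 21, 12]].
There the 2×2 minor on rows j ∈ {0, 1}, columns (i,k) ∈ {(0,0), (1,0)} is det [[-3, -13], [9, 21]] = 54 ≠ 0, so this unfolding has rank ≥ 2; CP rank is at least every unfolding rank, so rank(T) ≥ 2. (This is only a lower bound: in general the CP rank may exceed every unfolding rank, so we still need to exhibit 2 rank-1 terms summing to T.)
Upper bound — finding two terms. Write S_k = T[:,:,k] for the frontal slices: S₀ = [[-3, 9], [-13, 21]], S₁ = [[-3, 9], [-7, 12]].
If T = a₁ ⊗ b₁ ⊗ c₁ + a₂ ⊗ b₂ ⊗ c₂ then each S_k = c₁[k]·a₁b₁ᵀ + c₂[k]·a₂b₂ᵀ. S₀ and S₁ are linearly independent, so a₁b₁ᵀ and a₂b₂ᵀ must span the same plane of matrices: they are the rank-1 matrices of the form x·S₀ + y·S₁.
det(x·S₀ + y·S₁) is 54·x² + 81·xy + 27·y² = 27·(x + y)(2·x + y), vanishing at (x:y) = (1:-1) and (1:-2).
M₁ = S₀ − S₁ = [[0, 0], [-6, 9]] = (-3)·[0, 1][2, -3]ᵀ and M₂ = S₀ − 2·S₁ = [[3, -9], [1, -3]] = [3, 1][1, -3]ᵀ, so take a₁ = [0, 1], b₁ = [2, -3], a₂ = [3, 1], b₂ = [1, -3].
Each slice is an integer combination of E₁ = a₁b₁ᵀ and E₂ = a₂b₂ᵀ: S₀ = −6·E₁ − E₂, S₁ = −3·E₁ − E₂; reading off coefficients, c₁ = [-6, -3] and c₂ = [-1, -1].
Hence T = [0, 1] ⊗ [2, -3] ⊗ [-6, -3] + [3, 1] ⊗ [1, -3] ⊗ [-1, -1], so rank(T) ≤ 2.
These bounds meet, so rank(T) = 2.

2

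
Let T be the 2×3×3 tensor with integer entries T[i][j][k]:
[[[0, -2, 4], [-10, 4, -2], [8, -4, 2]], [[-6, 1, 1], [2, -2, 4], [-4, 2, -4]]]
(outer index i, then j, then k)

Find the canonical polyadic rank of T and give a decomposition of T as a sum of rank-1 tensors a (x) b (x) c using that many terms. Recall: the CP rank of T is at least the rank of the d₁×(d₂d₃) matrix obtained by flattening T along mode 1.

Lower bound: the mode-3 unfolding of T (rows indexed by k, columns by (i,j) = (0,0), (0,1), (0,2), (1,0), (1,1), (1,2)) is [[0, -10, 8, -6, 2, -4], [-2, 4, -4, 1, -2, 2], [4, -2, 2, 1, 4, -4]].
There the 3×3 minor on rows k ∈ {0, 1, 2}, columns (i,j) ∈ {(0,0), (0,1), (0,2)} is det [[0, -10, 8], [-2, 4, -4], [4, -2, 2]] = 24 ≠ 0, so this unfolding has rank ≥ 3; CP rank is at least every unfolding rank, so rank(T) ≥ 3. (Unfolding ranks only ever bound the CP rank from below — rank(T) can be strictly larger than all of them — so the matching upper bound has to come from an explicit 3-term decomposition.)
Upper bound: T is a sum of 3 rank-1 terms, T = [1, 1] (x) [1, 0, 1] (x) [-2, 0, 0] + [1, 1] (x) [1, 1, -1] (x) [-2, 0, 2] + [2, -1] (x) [1, -2, 2] (x) [2, -1, 1] (written with every a and b primitive with positive leading entry and the scale carried by c; CP decompositions are not unique, and this one is verified by expanding entrywise), so rank(T) ≤ 3.
These bounds meet, so rank(T) = 3.

rank(T) = 3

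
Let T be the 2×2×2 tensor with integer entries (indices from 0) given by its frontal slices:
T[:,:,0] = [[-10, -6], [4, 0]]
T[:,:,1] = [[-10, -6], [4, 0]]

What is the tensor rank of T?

2

Lower bound: in the mode-2 unfolding of T (rows indexed by j, columns by (i,k)) the 2×2 minor on rows j ∈ {0, 1}, columns (i,k) ∈ {(0,0), (1,0)} is det [[-10, 4], [-6, 0]] = 24 ≠ 0, so that unfolding has rank ≥ 2 and hence rank(T) ≥ 2 (CP rank is at least every unfolding rank, though it can be larger).
Upper bound: T[:,:,k] = c[k]·M for every slice, with c = [1, 1] and M = [[-10, -6], [4, 0]] (rows i, columns j).
Splitting M by its rows (i = 0, 1), M = [1, 0][-10, -6]ᵀ + [0, 1][4, 0]ᵀ.
Hence T = [1, 0] ⊗ [-10, -6] ⊗ [1, 1] + [0, 1] ⊗ [4, 0] ⊗ [1, 1], so rank(T) ≤ 2.
These bounds meet, so rank(T) = 2.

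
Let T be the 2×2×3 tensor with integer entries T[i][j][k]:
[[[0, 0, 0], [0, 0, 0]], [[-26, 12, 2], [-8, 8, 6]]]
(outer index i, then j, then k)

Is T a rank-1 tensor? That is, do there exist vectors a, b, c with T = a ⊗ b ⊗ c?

No

The mode-3 unfolding of T (rows indexed by k, columns by (i,j) = (0,0), (0,1), (1,0), (1,1)) is [[0, 0, -26, -8], [0, 0, 12, 8], [0, 0, 2, 6]].
There the 2×2 minor on rows k ∈ {0, 1}, columns (i,j) ∈ {(1,0), (1,1)} is det [[-26, -8], [12, 8]] = -112 ≠ 0, so this unfolding has rank ≥ 2; CP rank is at least every unfolding rank, so rank(T) ≥ 2.
In particular rank(T) ≥ 2 > 1, so T is not rank-1.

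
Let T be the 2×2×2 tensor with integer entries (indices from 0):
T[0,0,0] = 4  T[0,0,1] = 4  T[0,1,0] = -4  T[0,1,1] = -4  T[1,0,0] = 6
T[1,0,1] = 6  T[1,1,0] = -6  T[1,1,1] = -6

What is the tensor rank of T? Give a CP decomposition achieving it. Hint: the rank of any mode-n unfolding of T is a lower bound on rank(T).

Lower bound: T ≠ 0 (e.g. T[0,0,0] = 4), so rank(T) ≥ 1.
Upper bound: if T = a ⊗ b ⊗ c then every fibre of T is a multiple of the corresponding factor, so read the factors off the fibres through the nonzero entry T[0,0,0] = 4.
The mode-1 fibre T[:,0,0] = [4, 6] gives a = [2, 3] (primitive direction); the mode-2 fibre T[0,:,0] = [4, -4] gives b = [1, -1]; then c[k] = T[0,0,k] / (a[0]·b[0]) = [4, 4] / 2 = [2, 2].
Expanding [2, 3] ⊗ [1, -1] ⊗ [2, 2] reproduces all 8 entries of T, so T = [2, 3] ⊗ [1, -1] ⊗ [2, 2] and rank(T) ≤ 1.
These bounds meet, so rank(T) = 1.

rank(T) = 1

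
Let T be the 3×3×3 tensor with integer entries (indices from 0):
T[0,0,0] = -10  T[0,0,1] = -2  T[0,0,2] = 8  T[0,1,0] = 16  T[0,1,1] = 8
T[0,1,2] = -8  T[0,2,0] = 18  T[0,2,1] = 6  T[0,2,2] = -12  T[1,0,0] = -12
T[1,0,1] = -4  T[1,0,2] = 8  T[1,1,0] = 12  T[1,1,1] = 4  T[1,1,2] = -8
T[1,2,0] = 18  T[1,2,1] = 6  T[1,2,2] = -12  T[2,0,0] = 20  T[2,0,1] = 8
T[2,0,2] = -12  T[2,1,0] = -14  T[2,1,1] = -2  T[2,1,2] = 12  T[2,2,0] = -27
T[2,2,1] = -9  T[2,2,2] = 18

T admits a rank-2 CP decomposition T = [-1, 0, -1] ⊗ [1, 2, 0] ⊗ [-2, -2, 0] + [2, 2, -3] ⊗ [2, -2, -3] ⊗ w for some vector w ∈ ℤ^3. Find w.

Subtract the known terms from T to get the rank-1 residual R = [2, 2, -3] ⊗ [2, -2, -3] ⊗ w, so R[i,j,k] = a[i]·b[j]·w[k]. Pick indices with nonzero a[0]·b[0] = (2)·(2) = 4. Only the fibre through (0,0,·) is needed: R[0,0,:] = T[0,0,:] − Σₗ aₗ[0]bₗ[0]cₗ = [-10, -2, 8] − (-1)·(1)·[-2, -2, 0] = [-12, -4, 8]. Then w[k] = R[0,0,k] / 4 for each k, giving w = [-12, -4, 8] / 4 = [-3, -1, 2].

w = [-3, -1, 2]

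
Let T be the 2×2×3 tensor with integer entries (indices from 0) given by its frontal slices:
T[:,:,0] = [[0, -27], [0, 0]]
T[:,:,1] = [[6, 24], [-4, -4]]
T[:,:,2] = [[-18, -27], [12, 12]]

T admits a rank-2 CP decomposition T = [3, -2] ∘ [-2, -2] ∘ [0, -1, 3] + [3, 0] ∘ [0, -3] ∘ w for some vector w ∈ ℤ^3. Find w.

w = [3, -2, 1]

Subtract the known terms from T to get the rank-1 residual R = [3, 0] ∘ [0, -3] ∘ w, so R[i,j,k] = a[i]·b[j]·w[k]. Pick indices with nonzero a[0]·b[1] = (3)·(-3) = -9. Only the fibre through (0,1,·) is needed: R[0,1,:] = T[0,1,:] − Σₗ aₗ[0]bₗ[1]cₗ = [-27, 24, -27] − (3)·(-2)·[0, -1, 3] = [-27, 18, -9]. Then w[k] = R[0,1,k] / -9 for each k, giving w = [-27, 18, -9] / -9 = [3, -2, 1].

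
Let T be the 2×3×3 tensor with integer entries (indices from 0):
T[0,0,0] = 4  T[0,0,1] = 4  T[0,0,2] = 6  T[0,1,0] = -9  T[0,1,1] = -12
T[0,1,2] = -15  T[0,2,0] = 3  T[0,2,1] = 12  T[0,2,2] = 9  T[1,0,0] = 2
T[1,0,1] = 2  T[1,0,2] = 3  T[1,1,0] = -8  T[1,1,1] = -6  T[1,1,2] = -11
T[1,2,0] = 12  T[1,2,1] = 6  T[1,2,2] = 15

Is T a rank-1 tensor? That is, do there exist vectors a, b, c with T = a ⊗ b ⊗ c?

No

The mode-2 unfolding of T (rows indexed by j, columns by (i,k) = (0,0), (0,1), (0,2), (1,0), (1,1), (1,2)) is [[4, 4, 6, 2, 2, 3], [-9, -12, -15, -8, -6, -11], [3, 12, 9, 12, 6, 15]].
There the 2×2 minor on rows j ∈ {0, 1}, columns (i,k) ∈ {(0,0), (0,1)} is det [[4, 4], [-9, -12]] = -12 ≠ 0, so this unfolding has rank ≥ 2; CP rank is at least every unfolding rank, so rank(T) ≥ 2.
In particular rank(T) ≥ 2 > 1, so T is not rank-1.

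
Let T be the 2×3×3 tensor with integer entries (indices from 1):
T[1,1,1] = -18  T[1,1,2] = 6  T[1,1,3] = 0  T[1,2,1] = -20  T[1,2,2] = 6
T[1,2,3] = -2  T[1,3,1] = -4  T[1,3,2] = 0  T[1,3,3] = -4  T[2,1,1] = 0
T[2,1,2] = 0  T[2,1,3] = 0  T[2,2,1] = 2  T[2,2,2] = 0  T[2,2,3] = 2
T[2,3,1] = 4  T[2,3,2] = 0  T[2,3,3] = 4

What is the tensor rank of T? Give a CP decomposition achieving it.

rank(T) = 2

Lower bound: the mode-2 unfolding of T (rows indexed by j, columns by (i,k) = (1,1), (1,2), (1,3), (2,1), (2,2), (2,3)) is [[-18, 6, 0, 0, 0, 0], [-20, 6, -2, 2, 0, 2], [-4, 0, -4, 4, 0, 4]].
There the 2×2 minor on rows j ∈ {1, 2}, columns (i,k) ∈ {(1,1), (1,2)} is det [[-18, 6], [-20, 6]] = 12 ≠ 0, so this unfolding has rank ≥ 2; CP rank is at least every unfolding rank, so rank(T) ≥ 2. (Flattening ranks never certify an upper bound on CP rank; for that we must actually write T with 2 rank-1 terms.)
Upper bound — finding two terms. Write S_k = T[:,:,k] for the frontal slices: S₁ = [[-18, -20, -4], [0, 2, 4]], S₂ = [[6, 6, 0], [0, 0, 0]], S₃ = [[0, -2, -4], [0, 2, 4]].
If T = a₁ ⊗ b₁ ⊗ c₁ + a₂ ⊗ b₂ ⊗ c₂ then each S_k = c₁[k]·a₁b₁ᵀ + c₂[k]·a₂b₂ᵀ. S₁ and S₂ are linearly independent, so a₁b₁ᵀ and a₂b₂ᵀ must span the same plane of matrices: they are the rank-1 matrices of the form x·S₁ + y·S₂.
The 2×2 minor of x·S₁ + y·S₂ on rows {1,2}, columns {1,2} is −36·x² + 12·xy = (-12)·(3·x − y)(x), vanishing at (x:y) = (1:3) and (0:1).
M₁ = S₁ + 3·S₂ = [[0, -2, -4], [0, 2, 4]] = (-2)·[1, -1][0, 1, 2]ᵀ and M₂ = S₂ = [[6, 6, 0], [0, 0, 0]] = 6·[1, 0][1, 1, 0]ᵀ, so take a₁ = [1, -1], b₁ = [0, 1, 2], a₂ = [1, 0], b₂ = [1, 1, 0].
Each slice is an integer combination of E₁ = a₁b₁ᵀ and E₂ = a₂b₂ᵀ: S₁ = −2·E₁ − 18·E₂, S₂ = 6·E₂, S₃ = −2·E₁; reading off coefficients, c₁ = [-2, 0, -2] and c₂ = [-18, 6, 0].
Hence T = [1, -1] ⊗ [0, 1, 2] ⊗ [-2, 0, -2] + [1, 0] ⊗ [1, 1, 0] ⊗ [-18, 6, 0], so rank(T) ≤ 2.
These bounds meet, so rank(T) = 2.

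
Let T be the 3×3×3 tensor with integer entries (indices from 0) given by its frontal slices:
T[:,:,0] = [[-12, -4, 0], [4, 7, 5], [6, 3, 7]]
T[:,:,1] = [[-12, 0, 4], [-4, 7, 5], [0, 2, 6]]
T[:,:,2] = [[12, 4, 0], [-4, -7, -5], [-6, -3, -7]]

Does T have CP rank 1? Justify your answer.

No

The mode-1 unfolding of T (rows indexed by i, columns by (j,k) = (0,0), (0,1), (0,2), (1,0), (1,1), (1,2), (2,0), (2,1), (2,2)) is [[-12, -12, 12, -4, 0, 4, 0, 4, 0], [4, -4, -4, 7, 7, -7, 5, 5, -5], [6, 0, -6, 3, 2, -3, 7, 6, -7]].
There the 3×3 minor on rows i ∈ {0, 1, 2}, columns (j,k) ∈ {(0,0), (0,1), (1,0)} is det [[-12, -12, -4], [4, -4, 7], [6, 0, 3]] = -312 ≠ 0, so this unfolding has rank ≥ 3; CP rank is at least every unfolding rank, so rank(T) ≥ 3.
In particular rank(T) ≥ 3 > 1, so T is not rank-1.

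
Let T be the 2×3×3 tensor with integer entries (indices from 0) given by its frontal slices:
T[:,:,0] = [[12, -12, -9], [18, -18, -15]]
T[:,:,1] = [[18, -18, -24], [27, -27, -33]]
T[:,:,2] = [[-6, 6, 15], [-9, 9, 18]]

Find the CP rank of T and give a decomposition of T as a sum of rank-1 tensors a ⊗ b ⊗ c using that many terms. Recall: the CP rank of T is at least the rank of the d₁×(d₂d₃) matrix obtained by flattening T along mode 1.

Lower bound: the mode-3 unfolding of T (rows indexed by k, columns by (i,j) = (0,0), (0,1), (0,2), (1,0), (1,1), (1,2)) is [[12, -12, -9, 18, -18, -15], [18, -18, -24, 27, -27, -33], [-6, 6, 15, -9, 9, 18]].
There the 2×2 minor on rows k ∈ {0, 1}, columns (i,j) ∈ {(0,0), (0,2)} is det [[12, -9], [18, -24]] = -126 ≠ 0, so this unfolding has rank ≥ 2; CP rank is at least every unfolding rank, so rank(T) ≥ 2. (Unfolding ranks only ever bound the CP rank from below — rank(T) can be strictly larger than all of them — so the matching upper bound has to come from an explicit 2-term decomposition.)
Upper bound — finding two terms. Write S_k = T[:,:,k] for the frontal slices: S₀ = [[12, -12, -9], [18, -18, -15]], S₁ = [[18, -18, -24], [27, -27, -33]], S₂ = [[-6, 6, 15], [-9, 9, 18]].
If T = a₁ ⊗ b₁ ⊗ c₁ + a₂ ⊗ b₂ ⊗ c₂ then each S_k = c₁[k]·a₁b₁ᵀ + c₂[k]·a₂b₂ᵀ. S₀ and S₁ are linearly independent, so a₁b₁ᵀ and a₂b₂ᵀ must span the same plane of matrices: they are the rank-1 matrices of the form x·S₀ + y·S₁.
The 2×2 minor of x·S₀ + y·S₁ on rows {0,1}, columns {0,2} is −18·x² + 9·xy + 54·y² = (-9)·(2·x + 3·y)(x − 2·y), vanishing at (x:y) = (3:-2) and (2:1).
M₁ = 3·S₀ − 2·S₁ = [[0, 0, 21], [0, 0, 21]] = 21·[1, 1][0, 0, 1]ᵀ and M₂ = 2·S₀ + S₁ = [[42, -42, -42], [63, -63, -63]] = 21·[2, 3][1, -1, -1]ᵀ, so take a₁ = [1, 1], b₁ = [0, 0, 1], a₂ = [2, 3], b₂ = [1, -1, -1].
Each slice is an integer combination of E₁ = a₁b₁ᵀ and E₂ = a₂b₂ᵀ: S₀ = 3·E₁ + 6·E₂, S₁ = −6·E₁ + 9·E₂, S₂ = 9·E₁ − 3·E₂; reading off coefficients, c₁ = [3, -6, 9] and c₂ = [6, 9, -3].
Hence T = [1, 1] ⊗ [0, 0, 1] ⊗ [3, -6, 9] + [2, 3] ⊗ [1, -1, -1] ⊗ [6, 9, -3], so rank(T) ≤ 2.
These bounds meet, so rank(T) = 2.

rank(T) = 2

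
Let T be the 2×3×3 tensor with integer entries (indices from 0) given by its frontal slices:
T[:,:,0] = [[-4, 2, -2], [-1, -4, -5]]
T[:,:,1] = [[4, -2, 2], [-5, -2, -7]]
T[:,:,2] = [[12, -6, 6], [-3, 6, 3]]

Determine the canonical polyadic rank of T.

2

Lower bound: in the mode-3 unfolding of T (rows indexed by k, columns by (i,j)) the 2×2 minor on rows k ∈ {0, 1}, columns (i,j) ∈ {(0,0), (1,0)} is det [[-4, -1], [4, -5]] = 24 ≠ 0, so that unfolding has rank ≥ 2 and hence rank(T) ≥ 2 (CP rank is at least every unfolding rank, though it can be larger).
Upper bound: with S_k = T[:,:,k], the two rank-1 terms a₁b₁ᵀ, a₂b₂ᵀ are the rank-1 members of the pencil x·S₀ + y·S₁.
The 2×2 minor of x·S₀ + y·S₁ on rows {0,1}, columns {0,1} is 18·x² − 18·y² = 18·(x − y)(x + y), vanishing at (x:y) = (1:1) and (1:-1).
M₁ = S₀ + S₁ = [[0, 0, 0], [-6, -6, -12]] = (-6)·[0, 1][1, 1, 2]ᵀ and M₂ = S₀ − S₁ = [[-8, 4, -4], [4, -2, 2]] = (-2)·[2, -1][2, -1, 1]ᵀ, so take a₁ = [0, 1], b₁ = [1, 1, 2], a₂ = [2, -1], b₂ = [2, -1, 1].
Each slice is an integer combination of E₁ = a₁b₁ᵀ and E₂ = a₂b₂ᵀ: S₀ = −3·E₁ − E₂, S₁ = −3·E₁ + E₂, S₂ = 3·E₁ + 3·E₂; reading off coefficients, c₁ = [-3, -3, 3] and c₂ = [-1, 1, 3].
Hence T = [0, 1] ⊗ [1, 1, 2] ⊗ [-3, -3, 3] + [2, -1] ⊗ [2, -1, 1] ⊗ [-1, 1, 3], so rank(T) ≤ 2.
These bounds meet, so rank(T) = 2.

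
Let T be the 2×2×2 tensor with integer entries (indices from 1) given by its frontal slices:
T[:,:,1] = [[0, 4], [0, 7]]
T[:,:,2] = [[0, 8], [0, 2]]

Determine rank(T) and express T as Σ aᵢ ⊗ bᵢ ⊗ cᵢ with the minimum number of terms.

Lower bound: the mode-3 unfolding of T (rows indexed by k, columns by (i,j) = (1,1), (1,2), (2,1), (2,2)) is [[0, 4, 0, 7], [0, 8, 0, 2]].
There the 2×2 minor on rows k ∈ {1, 2}, columns (i,j) ∈ {(1,2), (2,2)} is det [[4, 7], [8, 2]] = -48 ≠ 0, so this unfolding has rank ≥ 2; CP rank is at least every unfolding rank, so rank(T) ≥ 2. (Unfolding ranks only ever bound the CP rank from below — rank(T) can be strictly larger than all of them — so the matching upper bound has to come from an explicit 2-term decomposition.)
Upper bound — finding two terms. Every mode-2 slice of T is a multiple of one matrix: T[:,j,:] = b[j]·M with b = (0, 1) and M = [[4, 8], [7, 2]] (rows indexed by i, columns by k). So it suffices to write M as a sum of two rank-1 matrices.
Splitting M by its rows (i = 1, 2), M = (1, 0)(4, 8)ᵀ + (0, 1)(7, 2)ᵀ.
Hence T = (1, 0) ⊗ (0, 1) ⊗ (4, 8) + (0, 1) ⊗ (0, 1) ⊗ (7, 2), so rank(T) ≤ 2.
These bounds meet, so rank(T) = 2.
Check entry T[1,2,2] = 8: (1)·(1)·(8) + (0)·(1)·(2) = 8.

rank(T) = 2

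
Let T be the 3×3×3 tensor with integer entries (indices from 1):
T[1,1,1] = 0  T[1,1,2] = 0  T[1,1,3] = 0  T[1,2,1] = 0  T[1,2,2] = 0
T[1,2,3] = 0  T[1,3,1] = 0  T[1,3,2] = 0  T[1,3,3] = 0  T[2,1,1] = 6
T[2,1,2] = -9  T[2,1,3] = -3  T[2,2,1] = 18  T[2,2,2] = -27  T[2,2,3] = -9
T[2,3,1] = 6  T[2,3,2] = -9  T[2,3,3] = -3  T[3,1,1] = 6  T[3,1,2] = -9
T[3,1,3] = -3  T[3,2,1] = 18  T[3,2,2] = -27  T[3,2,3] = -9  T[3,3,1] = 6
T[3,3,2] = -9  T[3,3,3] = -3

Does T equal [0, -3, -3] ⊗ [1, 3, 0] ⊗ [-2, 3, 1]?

Reconstruct entry (2,3,1) from the claimed factors: Σₗ aₗ[2]bₗ[3]cₗ[1] = (-3)·(0)·(-2) = 0, but T[2,3,1] = 6. The claim is false.

No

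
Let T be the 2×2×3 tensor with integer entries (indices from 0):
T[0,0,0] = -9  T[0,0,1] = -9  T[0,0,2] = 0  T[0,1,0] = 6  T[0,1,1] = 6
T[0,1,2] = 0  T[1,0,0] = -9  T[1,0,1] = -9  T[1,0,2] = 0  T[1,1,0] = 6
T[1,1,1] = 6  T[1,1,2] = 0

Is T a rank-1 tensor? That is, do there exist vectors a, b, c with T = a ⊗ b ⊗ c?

Yes

If T = a ⊗ b ⊗ c then every fibre of T is a multiple of the corresponding factor, so read the factors off the fibres through the nonzero entry T[0,0,0] = -9.
The mode-1 fibre T[:,0,0] = [-9, -9] gives a = (1, 1) (primitive direction); the mode-2 fibre T[0,:,0] = [-9, 6] gives b = (3, -2); then c[k] = T[0,0,k] / (a[0]·b[0]) = [-9, -9, 0] / 3 = (-3, -3, 0).
Expanding (1, 1) ⊗ (3, -2) ⊗ (-3, -3, 0) reproduces all 12 entries of T, so T = (1, 1) ⊗ (3, -2) ⊗ (-3, -3, 0) and rank(T) ≤ 1.
Equivalently every frontal slice T[:,:,k] is c[k] times the rank-1 matrix (1, 1) ⊗ (3, -2). So T has rank 1 (it is nonzero).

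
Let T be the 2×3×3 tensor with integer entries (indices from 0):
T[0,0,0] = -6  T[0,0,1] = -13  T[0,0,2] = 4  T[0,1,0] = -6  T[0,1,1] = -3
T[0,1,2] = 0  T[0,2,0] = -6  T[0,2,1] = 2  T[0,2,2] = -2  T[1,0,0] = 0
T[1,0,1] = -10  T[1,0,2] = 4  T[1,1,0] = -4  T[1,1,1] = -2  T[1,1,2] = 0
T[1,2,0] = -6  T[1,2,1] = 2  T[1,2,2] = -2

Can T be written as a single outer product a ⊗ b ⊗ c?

The mode-1 unfolding of T (rows indexed by i, columns by (j,k) = (0,0), (0,1), (0,2), (1,0), (1,1), (1,2), (2,0), (2,1), (2,2)) is [[-6, -13, 4, -6, -3, 0, -6, 2, -2], [0, -10, 4, -4, -2, 0, -6, 2, -2]].
There the 2×2 minor on rows i ∈ {0, 1}, columns (j,k) ∈ {(0,0), (0,1)} is det [[-6, -13], [0, -10]] = 60 ≠ 0, so this unfolding has rank ≥ 2; CP rank is at least every unfolding rank, so rank(T) ≥ 2.
In particular rank(T) ≥ 2 > 1, so T is not rank-1.

No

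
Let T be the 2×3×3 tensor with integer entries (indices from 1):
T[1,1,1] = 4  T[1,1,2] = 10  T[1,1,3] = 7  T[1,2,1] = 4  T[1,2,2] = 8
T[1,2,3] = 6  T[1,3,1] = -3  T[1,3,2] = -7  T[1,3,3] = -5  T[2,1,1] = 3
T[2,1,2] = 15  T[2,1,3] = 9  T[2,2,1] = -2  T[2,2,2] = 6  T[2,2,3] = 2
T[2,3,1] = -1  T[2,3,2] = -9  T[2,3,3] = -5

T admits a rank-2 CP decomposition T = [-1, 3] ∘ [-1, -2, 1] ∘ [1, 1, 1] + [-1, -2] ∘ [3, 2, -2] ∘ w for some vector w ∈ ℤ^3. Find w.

Subtract the known terms from T to get the rank-1 residual R = [-1, -2] ∘ [3, 2, -2] ∘ w, so R[i,j,k] = a[i]·b[j]·w[k]. Pick indices with nonzero a[1]·b[1] = (-1)·(3) = -3. Only the fibre through (1,1,·) is needed: R[1,1,:] = T[1,1,:] − Σₗ aₗ[1]bₗ[1]cₗ = [4, 10, 7] − (-1)·(-1)·[1, 1, 1] = [3, 9, 6]. Then w[k] = R[1,1,k] / -3 for each k, giving w = [3, 9, 6] / -3 = [-1, -3, -2].

w = [-1, -3, -2]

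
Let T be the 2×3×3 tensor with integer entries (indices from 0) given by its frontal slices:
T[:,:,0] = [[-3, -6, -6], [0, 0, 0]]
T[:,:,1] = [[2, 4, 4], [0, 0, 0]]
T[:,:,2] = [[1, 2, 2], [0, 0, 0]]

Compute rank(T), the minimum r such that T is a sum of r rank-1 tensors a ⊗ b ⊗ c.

Lower bound: T ≠ 0 (e.g. T[0,0,0] = -3), so rank(T) ≥ 1.
Upper bound: the mode-1 fibre T[:,0,0] = [-3, 0] gives a = [1, 0] (primitive direction); the mode-2 fibre T[0,:,0] = [-3, -6, -6] gives b = [1, 2, 2]; then c[k] = T[0,0,k] / (a[0]·b[0]) = [-3, 2, 1] / 1 = [-3, 2, 1].
Expanding [1, 0] ⊗ [1, 2, 2] ⊗ [-3, 2, 1] reproduces all 18 entries of T, so T = [1, 0] ⊗ [1, 2, 2] ⊗ [-3, 2, 1] and rank(T) ≤ 1.
These bounds meet, so rank(T) = 1.

1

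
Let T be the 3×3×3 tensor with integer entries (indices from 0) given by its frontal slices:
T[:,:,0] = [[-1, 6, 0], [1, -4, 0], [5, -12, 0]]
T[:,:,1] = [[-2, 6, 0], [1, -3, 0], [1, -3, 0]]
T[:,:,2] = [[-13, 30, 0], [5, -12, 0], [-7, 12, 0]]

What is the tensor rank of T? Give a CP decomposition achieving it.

Lower bound: the mode-1 unfolding of T (rows indexed by i, columns by (j,k) = (0,0), (0,1), (0,2), (1,0), (1,1), (1,2), (2,0), (2,1), (2,2)) is [[-1, -2, -13, 6, 6, 30, 0, 0, 0], [1, 1, 5, -4, -3, -12, 0, 0, 0], [5, 1, -7, -12, -3, 12, 0, 0, 0]].
There the 2×2 minor on rows i ∈ {0, 1}, columns (j,k) ∈ {(0,0), (0,1)} is det [[-1, -2], [1, 1]] = 1 ≠ 0, so this unfolding has rank ≥ 2; CP rank is at least every unfolding rank, so rank(T) ≥ 2. (Unfolding ranks only ever bound the CP rank from below — rank(T) can be strictly larger than all of them — so the matching upper bound has to come from an explicit 2-term decomposition.)
Upper bound — finding two terms. Write S_k = T[:,:,k] for the frontal slices: S₀ = [[-1, 6, 0], [1, -4, 0], [5, -12, 0]], S₁ = [[-2, 6, 0], [1, -3, 0], [1, -3, 0]], S₂ = [[-13, 30, 0], [5, -12, 0], [-7, 12, 0]].
If T = a₁ ⊗ b₁ ⊗ c₁ + a₂ ⊗ b₂ ⊗ c₂ then each S_k = c₁[k]·a₁b₁ᵀ + c₂[k]·a₂b₂ᵀ. S₀ and S₁ are linearly independent, so a₁b₁ᵀ and a₂b₂ᵀ must span the same plane of matrices: they are the rank-1 matrices of the form x·S₀ + y·S₁.
The 2×2 minor of x·S₀ + y·S₁ on rows {0,1}, columns {0,1} is −2·x² − xy = −(2·x + y)(x), vanishing at (x:y) = (1:-2) and (0:1).
M₁ = S₀ − 2·S₁ = [[3, -6, 0], [-1, 2, 0], [3, -6, 0]] = [3, -1, 3][1, -2, 0]ᵀ and M₂ = S₁ = [[-2, 6, 0], [1, -3, 0], [1, -3, 0]] = −[2, -1, -1][1, -3, 0]ᵀ, so take a₁ = [3, -1, 3], b₁ = [1, -2, 0], a₂ = [2, -1, -1], b₂ = [1, -3, 0].
Each slice is an integer combination of E₁ = a₁b₁ᵀ and E₂ = a₂b₂ᵀ: S₀ = E₁ − 2·E₂, S₁ = −E₂, S₂ = −3·E₁ − 2·E₂; reading off coefficients, c₁ = [1, 0, -3] and c₂ = [-2, -1, -2].
Hence T = [3, -1, 3] ⊗ [1, -2, 0] ⊗ [1, 0, -3] + [2, -1, -1] ⊗ [1, -3, 0] ⊗ [-2, -1, -2], so rank(T) ≤ 2.
These bounds meet, so rank(T) = 2.
Check entry T[2,2,2] = 0: (3)·(0)·(-3) + (-1)·(0)·(-2) = 0.

rank(T) = 2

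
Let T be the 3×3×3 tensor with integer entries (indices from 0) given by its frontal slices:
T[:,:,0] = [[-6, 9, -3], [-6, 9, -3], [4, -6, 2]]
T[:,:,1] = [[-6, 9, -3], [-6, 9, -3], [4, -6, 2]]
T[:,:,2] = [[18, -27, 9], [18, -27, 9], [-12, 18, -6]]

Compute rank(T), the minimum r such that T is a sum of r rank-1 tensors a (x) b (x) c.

1

Lower bound: T ≠ 0 (e.g. T[0,0,0] = -6), so rank(T) ≥ 1.
Upper bound: the mode-1 fibre T[:,0,0] = [-6, -6, 4] gives a = [3, 3, -2] (primitive direction); the mode-2 fibre T[0,:,0] = [-6, 9, -3] gives b = [2, -3, 1]; then c[k] = T[0,0,k] / (a[0]·b[0]) = [-6, -6, 18] / 6 = [-1, -1, 3].
Expanding [3, 3, -2] (x) [2, -3, 1] (x) [-1, -1, 3] reproduces all 27 entries of T, so T = [3, 3, -2] (x) [2, -3, 1] (x) [-1, -1, 3] and rank(T) ≤ 1.
These bounds meet, so rank(T) = 1.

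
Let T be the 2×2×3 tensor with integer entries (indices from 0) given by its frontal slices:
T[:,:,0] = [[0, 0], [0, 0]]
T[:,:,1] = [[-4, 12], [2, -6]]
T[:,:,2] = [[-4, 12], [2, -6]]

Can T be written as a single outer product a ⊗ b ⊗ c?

If T = a ⊗ b ⊗ c then every fibre of T is a multiple of the corresponding factor, so read the factors off the fibres through the nonzero entry T[0,0,1] = -4.
The mode-1 fibre T[:,0,1] = [-4, 2] gives a = [2, -1] (primitive direction); the mode-2 fibre T[0,:,1] = [-4, 12] gives b = [1, -3]; then c[k] = T[0,0,k] / (a[0]·b[0]) = [0, -4, -4] / 2 = [0, -2, -2].
Expanding [2, -1] ⊗ [1, -3] ⊗ [0, -2, -2] reproduces all 12 entries of T, so T = [2, -1] ⊗ [1, -3] ⊗ [0, -2, -2] and rank(T) ≤ 1.
Equivalently every frontal slice T[:,:,k] is c[k] times the rank-1 matrix [2, -1] ⊗ [1, -3]. So T has rank 1 (it is nonzero).

Yes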